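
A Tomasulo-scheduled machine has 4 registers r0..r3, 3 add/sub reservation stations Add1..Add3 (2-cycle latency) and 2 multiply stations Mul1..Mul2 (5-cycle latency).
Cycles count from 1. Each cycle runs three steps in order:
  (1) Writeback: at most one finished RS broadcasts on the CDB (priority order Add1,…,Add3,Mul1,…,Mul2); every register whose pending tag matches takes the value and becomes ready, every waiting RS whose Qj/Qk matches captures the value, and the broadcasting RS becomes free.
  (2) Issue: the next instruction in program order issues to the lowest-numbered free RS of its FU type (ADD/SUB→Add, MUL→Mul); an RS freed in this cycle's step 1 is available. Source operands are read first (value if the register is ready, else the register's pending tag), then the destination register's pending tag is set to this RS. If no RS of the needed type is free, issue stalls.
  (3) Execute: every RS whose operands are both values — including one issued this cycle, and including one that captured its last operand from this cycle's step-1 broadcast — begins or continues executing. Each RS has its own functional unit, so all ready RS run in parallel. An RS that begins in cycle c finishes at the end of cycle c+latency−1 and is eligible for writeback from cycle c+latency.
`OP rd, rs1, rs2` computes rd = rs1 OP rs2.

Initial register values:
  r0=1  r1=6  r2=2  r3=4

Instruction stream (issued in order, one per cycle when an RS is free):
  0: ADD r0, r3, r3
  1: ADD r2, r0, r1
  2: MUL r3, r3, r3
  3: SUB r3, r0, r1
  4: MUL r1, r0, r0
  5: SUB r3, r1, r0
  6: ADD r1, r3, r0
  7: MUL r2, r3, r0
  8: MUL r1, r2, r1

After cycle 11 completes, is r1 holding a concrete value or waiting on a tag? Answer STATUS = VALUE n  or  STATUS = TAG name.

cycle 1: issue ADD r0<-Add1 // r0:Add1,r1:6,r2:2,r3:4
cycle 2: issue ADD r2<-Add2 // r0:Add1,r1:6,r2:Add2,r3:4
cycle 3: CDB Add1=8; issue MUL r3<-Mul1 // r0:8,r1:6,r2:Add2,r3:Mul1
cycle 4: issue SUB r3<-Add1 // r0:8,r1:6,r2:Add2,r3:Add1
cycle 5: CDB Add2=14; issue MUL r1<-Mul2 // r0:8,r1:Mul2,r2:14,r3:Add1
cycle 6: CDB Add1=2; issue SUB r3<-Add1 // r0:8,r1:Mul2,r2:14,r3:Add1
cycle 7: issue ADD r1<-Add2 // r0:8,r1:Add2,r2:14,r3:Add1
cycle 8: CDB Mul1=16; issue MUL r2<-Mul1 // r0:8,r1:Add2,r2:Mul1,r3:Add1
cycle 9: stall // r0:8,r1:Add2,r2:Mul1,r3:Add1
cycle 10: CDB Mul2=64; issue MUL r1<-Mul2 // r0:8,r1:Mul2,r2:Mul1,r3:Add1
cycle 11: - // r0:8,r1:Mul2,r2:Mul1,r3:Add1

STATUS = TAG Mul2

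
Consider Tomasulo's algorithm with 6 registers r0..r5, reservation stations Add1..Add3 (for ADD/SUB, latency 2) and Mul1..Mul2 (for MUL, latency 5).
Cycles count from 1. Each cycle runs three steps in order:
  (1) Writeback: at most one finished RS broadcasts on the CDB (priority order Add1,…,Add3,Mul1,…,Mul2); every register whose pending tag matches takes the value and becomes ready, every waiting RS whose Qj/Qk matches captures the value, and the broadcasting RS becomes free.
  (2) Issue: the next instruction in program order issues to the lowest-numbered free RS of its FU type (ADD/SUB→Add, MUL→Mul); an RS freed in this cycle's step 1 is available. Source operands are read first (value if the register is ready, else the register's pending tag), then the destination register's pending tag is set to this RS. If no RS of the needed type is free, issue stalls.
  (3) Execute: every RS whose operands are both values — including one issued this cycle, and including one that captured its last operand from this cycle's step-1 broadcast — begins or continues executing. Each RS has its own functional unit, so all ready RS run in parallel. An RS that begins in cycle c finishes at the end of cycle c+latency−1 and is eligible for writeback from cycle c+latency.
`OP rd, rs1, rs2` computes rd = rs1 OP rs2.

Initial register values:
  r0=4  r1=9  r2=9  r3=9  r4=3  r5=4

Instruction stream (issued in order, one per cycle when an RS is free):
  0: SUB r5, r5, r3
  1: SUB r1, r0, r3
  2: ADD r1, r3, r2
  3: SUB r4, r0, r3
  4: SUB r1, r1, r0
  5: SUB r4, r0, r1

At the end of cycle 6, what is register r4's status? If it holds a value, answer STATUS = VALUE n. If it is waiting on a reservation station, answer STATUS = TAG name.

STATUS = TAG Add2

  c1: issue SUB r5<-Add1  regs: r0:4,r1:9,r2:9,r3:9,r4:3,r5:Add1
  c2: issue SUB r1<-Add2  regs: r0:4,r1:Add2,r2:9,r3:9,r4:3,r5:Add1
  c3: CDB Add1=-5; issue ADD r1<-Add1  regs: r0:4,r1:Add1,r2:9,r3:9,r4:3,r5:-5
  c4: CDB Add2=-5; issue SUB r4<-Add2  regs: r0:4,r1:Add1,r2:9,r3:9,r4:Add2,r5:-5
  c5: CDB Add1=18; issue SUB r1<-Add1  regs: r0:4,r1:Add1,r2:9,r3:9,r4:Add2,r5:-5
  c6: CDB Add2=-5; issue SUB r4<-Add2  regs: r0:4,r1:Add1,r2:9,r3:9,r4:Add2,r5:-5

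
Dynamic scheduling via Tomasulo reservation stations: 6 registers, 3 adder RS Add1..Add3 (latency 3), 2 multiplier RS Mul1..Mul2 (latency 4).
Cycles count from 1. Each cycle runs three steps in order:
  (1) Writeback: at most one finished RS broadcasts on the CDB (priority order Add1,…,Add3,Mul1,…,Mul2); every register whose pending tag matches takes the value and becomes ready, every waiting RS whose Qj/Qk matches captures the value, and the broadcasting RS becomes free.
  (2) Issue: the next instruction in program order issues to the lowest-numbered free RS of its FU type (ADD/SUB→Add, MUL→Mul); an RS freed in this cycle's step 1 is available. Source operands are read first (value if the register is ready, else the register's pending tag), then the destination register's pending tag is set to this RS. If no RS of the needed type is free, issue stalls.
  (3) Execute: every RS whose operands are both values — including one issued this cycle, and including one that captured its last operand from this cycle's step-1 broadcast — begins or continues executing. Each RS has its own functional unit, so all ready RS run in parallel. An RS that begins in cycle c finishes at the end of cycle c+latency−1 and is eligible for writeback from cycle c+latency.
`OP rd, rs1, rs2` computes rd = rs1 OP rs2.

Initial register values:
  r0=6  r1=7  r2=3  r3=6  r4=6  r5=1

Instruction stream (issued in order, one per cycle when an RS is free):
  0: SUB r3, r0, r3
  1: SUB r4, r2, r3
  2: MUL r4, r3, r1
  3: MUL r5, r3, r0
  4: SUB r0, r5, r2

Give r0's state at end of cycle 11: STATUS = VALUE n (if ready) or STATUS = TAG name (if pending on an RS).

  c1: issue SUB r3<-Add1  regs: r0:6,r1:7,r2:3,r3:Add1,r4:6,r5:1
  c2: issue SUB r4<-Add2  regs: r0:6,r1:7,r2:3,r3:Add1,r4:Add2,r5:1
  c3: issue MUL r4<-Mul1  regs: r0:6,r1:7,r2:3,r3:Add1,r4:Mul1,r5:1
  c4: CDB Add1=0; issue MUL r5<-Mul2  regs: r0:6,r1:7,r2:3,r3:0,r4:Mul1,r5:Mul2
  c5: issue SUB r0<-Add1  regs: r0:Add1,r1:7,r2:3,r3:0,r4:Mul1,r5:Mul2
  c6: -  regs: r0:Add1,r1:7,r2:3,r3:0,r4:Mul1,r5:Mul2
  c7: CDB Add2=3  regs: r0:Add1,r1:7,r2:3,r3:0,r4:Mul1,r5:Mul2
  c8: CDB Mul1=0  regs: r0:Add1,r1:7,r2:3,r3:0,r4:0,r5:Mul2
  c9: CDB Mul2=0  regs: r0:Add1,r1:7,r2:3,r3:0,r4:0,r5:0
  c10: -  regs: r0:Add1,r1:7,r2:3,r3:0,r4:0,r5:0
  c11: -  regs: r0:Add1,r1:7,r2:3,r3:0,r4:0,r5:0

STATUS = TAG Add1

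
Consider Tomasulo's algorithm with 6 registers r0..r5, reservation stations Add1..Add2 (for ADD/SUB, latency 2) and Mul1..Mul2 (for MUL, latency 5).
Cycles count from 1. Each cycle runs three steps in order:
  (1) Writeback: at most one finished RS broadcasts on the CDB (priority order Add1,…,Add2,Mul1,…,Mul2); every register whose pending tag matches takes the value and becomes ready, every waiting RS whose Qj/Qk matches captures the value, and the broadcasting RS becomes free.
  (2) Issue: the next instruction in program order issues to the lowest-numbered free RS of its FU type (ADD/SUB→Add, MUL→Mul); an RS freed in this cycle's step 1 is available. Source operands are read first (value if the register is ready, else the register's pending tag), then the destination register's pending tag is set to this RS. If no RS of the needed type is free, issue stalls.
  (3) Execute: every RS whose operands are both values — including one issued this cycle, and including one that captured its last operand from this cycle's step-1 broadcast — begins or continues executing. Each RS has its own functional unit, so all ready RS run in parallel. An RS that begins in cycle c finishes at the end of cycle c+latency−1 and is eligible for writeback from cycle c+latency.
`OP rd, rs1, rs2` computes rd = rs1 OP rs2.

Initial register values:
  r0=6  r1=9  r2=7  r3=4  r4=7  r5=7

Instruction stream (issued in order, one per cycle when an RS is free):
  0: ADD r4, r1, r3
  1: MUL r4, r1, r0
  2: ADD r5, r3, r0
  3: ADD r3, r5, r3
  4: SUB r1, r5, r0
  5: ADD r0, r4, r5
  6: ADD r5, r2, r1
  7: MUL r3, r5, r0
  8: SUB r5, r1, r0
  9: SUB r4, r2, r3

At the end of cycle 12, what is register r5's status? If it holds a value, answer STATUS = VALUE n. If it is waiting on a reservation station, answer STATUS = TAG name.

c1: issue ADD r4<-Add1 | r0:6,r1:9,r2:7,r3:4,r4:Add1,r5:7
c2: issue MUL r4<-Mul1 | r0:6,r1:9,r2:7,r3:4,r4:Mul1,r5:7
c3: CDB Add1=13; issue ADD r5<-Add1 | r0:6,r1:9,r2:7,r3:4,r4:Mul1,r5:Add1
c4: issue ADD r3<-Add2 | r0:6,r1:9,r2:7,r3:Add2,r4:Mul1,r5:Add1
c5: CDB Add1=10; issue SUB r1<-Add1 | r0:6,r1:Add1,r2:7,r3:Add2,r4:Mul1,r5:10
c6: stall | r0:6,r1:Add1,r2:7,r3:Add2,r4:Mul1,r5:10
c7: CDB Add1=4; issue ADD r0<-Add1 | r0:Add1,r1:4,r2:7,r3:Add2,r4:Mul1,r5:10
c8: CDB Add2=14; issue ADD r5<-Add2 | r0:Add1,r1:4,r2:7,r3:14,r4:Mul1,r5:Add2
c9: CDB Mul1=54; issue MUL r3<-Mul1 | r0:Add1,r1:4,r2:7,r3:Mul1,r4:54,r5:Add2
c10: CDB Add2=11; issue SUB r5<-Add2 | r0:Add1,r1:4,r2:7,r3:Mul1,r4:54,r5:Add2
c11: CDB Add1=64; issue SUB r4<-Add1 | r0:64,r1:4,r2:7,r3:Mul1,r4:Add1,r5:Add2
c12: - | r0:64,r1:4,r2:7,r3:Mul1,r4:Add1,r5:Add2

STATUS = TAG Add2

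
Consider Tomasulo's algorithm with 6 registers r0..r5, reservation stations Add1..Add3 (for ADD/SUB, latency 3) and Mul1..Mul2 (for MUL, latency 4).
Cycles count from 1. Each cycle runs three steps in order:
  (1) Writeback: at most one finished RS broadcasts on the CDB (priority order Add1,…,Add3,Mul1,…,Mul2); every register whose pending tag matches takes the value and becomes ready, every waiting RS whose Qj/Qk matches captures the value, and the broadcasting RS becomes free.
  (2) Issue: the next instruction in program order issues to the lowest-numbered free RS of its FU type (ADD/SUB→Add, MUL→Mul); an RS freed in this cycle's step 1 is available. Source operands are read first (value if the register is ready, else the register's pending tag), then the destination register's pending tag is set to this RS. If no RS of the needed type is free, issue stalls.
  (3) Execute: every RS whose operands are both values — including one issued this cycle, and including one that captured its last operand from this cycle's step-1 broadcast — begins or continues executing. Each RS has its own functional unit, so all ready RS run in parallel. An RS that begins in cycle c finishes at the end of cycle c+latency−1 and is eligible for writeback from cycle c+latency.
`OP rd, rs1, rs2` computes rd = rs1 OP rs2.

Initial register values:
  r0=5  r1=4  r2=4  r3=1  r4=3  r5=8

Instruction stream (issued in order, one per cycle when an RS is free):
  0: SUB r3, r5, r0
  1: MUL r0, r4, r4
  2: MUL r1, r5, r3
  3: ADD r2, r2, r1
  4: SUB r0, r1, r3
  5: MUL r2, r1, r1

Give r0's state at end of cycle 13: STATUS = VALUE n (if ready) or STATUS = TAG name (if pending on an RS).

cycle 1: issue SUB r3<-Add1 // r0:5,r1:4,r2:4,r3:Add1,r4:3,r5:8
cycle 2: issue MUL r0<-Mul1 // r0:Mul1,r1:4,r2:4,r3:Add1,r4:3,r5:8
cycle 3: issue MUL r1<-Mul2 // r0:Mul1,r1:Mul2,r2:4,r3:Add1,r4:3,r5:8
cycle 4: CDB Add1=3; issue ADD r2<-Add1 // r0:Mul1,r1:Mul2,r2:Add1,r3:3,r4:3,r5:8
cycle 5: issue SUB r0<-Add2 // r0:Add2,r1:Mul2,r2:Add1,r3:3,r4:3,r5:8
cycle 6: CDB Mul1=9; issue MUL r2<-Mul1 // r0:Add2,r1:Mul2,r2:Mul1,r3:3,r4:3,r5:8
cycle 7: - // r0:Add2,r1:Mul2,r2:Mul1,r3:3,r4:3,r5:8
cycle 8: CDB Mul2=24 // r0:Add2,r1:24,r2:Mul1,r3:3,r4:3,r5:8
cycle 9: - // r0:Add2,r1:24,r2:Mul1,r3:3,r4:3,r5:8
cycle 10: - // r0:Add2,r1:24,r2:Mul1,r3:3,r4:3,r5:8
cycle 11: CDB Add1=28 // r0:Add2,r1:24,r2:Mul1,r3:3,r4:3,r5:8
cycle 12: CDB Add2=21 // r0:21,r1:24,r2:Mul1,r3:3,r4:3,r5:8
cycle 13: CDB Mul1=576 // r0:21,r1:24,r2:576,r3:3,r4:3,r5:8

STATUS = VALUE 21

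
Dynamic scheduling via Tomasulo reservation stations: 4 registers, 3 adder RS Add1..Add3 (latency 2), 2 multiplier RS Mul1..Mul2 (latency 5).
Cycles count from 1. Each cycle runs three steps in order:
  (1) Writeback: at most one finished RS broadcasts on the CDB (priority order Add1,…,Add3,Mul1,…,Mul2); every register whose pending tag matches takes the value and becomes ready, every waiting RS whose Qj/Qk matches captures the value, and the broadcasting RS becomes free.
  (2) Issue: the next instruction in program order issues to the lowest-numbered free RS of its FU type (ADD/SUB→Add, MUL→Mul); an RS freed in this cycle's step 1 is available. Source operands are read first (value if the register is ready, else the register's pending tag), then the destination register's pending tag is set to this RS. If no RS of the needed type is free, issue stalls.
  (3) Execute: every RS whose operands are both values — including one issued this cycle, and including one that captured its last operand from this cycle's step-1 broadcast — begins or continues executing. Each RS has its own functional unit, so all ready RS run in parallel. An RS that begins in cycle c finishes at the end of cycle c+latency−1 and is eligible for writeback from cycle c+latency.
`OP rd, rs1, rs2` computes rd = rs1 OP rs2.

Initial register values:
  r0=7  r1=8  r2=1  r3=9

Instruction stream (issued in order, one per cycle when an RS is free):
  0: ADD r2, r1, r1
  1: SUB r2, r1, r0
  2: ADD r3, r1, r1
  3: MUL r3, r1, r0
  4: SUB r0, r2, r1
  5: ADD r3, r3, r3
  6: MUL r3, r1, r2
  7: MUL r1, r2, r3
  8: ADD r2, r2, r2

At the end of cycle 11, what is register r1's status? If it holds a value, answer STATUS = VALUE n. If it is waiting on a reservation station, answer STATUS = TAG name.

STATUS = TAG Mul1

c1: issue ADD r2<-Add1 | r0:7,r1:8,r2:Add1,r3:9
c2: issue SUB r2<-Add2 | r0:7,r1:8,r2:Add2,r3:9
c3: CDB Add1=16; issue ADD r3<-Add1 | r0:7,r1:8,r2:Add2,r3:Add1
c4: CDB Add2=1; issue MUL r3<-Mul1 | r0:7,r1:8,r2:1,r3:Mul1
c5: CDB Add1=16; issue SUB r0<-Add1 | r0:Add1,r1:8,r2:1,r3:Mul1
c6: issue ADD r3<-Add2 | r0:Add1,r1:8,r2:1,r3:Add2
c7: CDB Add1=-7; issue MUL r3<-Mul2 | r0:-7,r1:8,r2:1,r3:Mul2
c8: stall | r0:-7,r1:8,r2:1,r3:Mul2
c9: CDB Mul1=56; issue MUL r1<-Mul1 | r0:-7,r1:Mul1,r2:1,r3:Mul2
c10: issue ADD r2<-Add1 | r0:-7,r1:Mul1,r2:Add1,r3:Mul2
c11: CDB Add2=112 | r0:-7,r1:Mul1,r2:Add1,r3:Mul2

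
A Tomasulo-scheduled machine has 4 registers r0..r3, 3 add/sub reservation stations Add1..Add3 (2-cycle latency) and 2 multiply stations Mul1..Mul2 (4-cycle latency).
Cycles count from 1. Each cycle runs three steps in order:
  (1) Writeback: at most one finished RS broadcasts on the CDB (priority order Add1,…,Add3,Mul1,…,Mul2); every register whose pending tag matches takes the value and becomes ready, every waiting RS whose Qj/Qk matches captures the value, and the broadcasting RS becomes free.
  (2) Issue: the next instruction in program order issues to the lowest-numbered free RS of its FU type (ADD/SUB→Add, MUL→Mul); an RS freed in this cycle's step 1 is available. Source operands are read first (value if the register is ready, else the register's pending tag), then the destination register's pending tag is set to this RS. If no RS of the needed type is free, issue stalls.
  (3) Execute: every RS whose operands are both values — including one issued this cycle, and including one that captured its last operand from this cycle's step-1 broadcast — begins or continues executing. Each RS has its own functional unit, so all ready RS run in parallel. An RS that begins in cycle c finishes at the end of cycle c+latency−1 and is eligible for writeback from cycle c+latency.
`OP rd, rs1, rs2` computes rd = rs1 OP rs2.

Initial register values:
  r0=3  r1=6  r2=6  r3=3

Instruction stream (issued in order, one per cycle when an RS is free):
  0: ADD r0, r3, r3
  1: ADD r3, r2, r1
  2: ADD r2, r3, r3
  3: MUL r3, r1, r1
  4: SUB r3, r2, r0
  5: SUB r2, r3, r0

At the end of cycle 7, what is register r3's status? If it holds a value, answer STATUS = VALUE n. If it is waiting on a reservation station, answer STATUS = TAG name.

STATUS = TAG Add2

  c1: issue ADD r0<-Add1  regs: r0:Add1,r1:6,r2:6,r3:3
  c2: issue ADD r3<-Add2  regs: r0:Add1,r1:6,r2:6,r3:Add2
  c3: CDB Add1=6; issue ADD r2<-Add1  regs: r0:6,r1:6,r2:Add1,r3:Add2
  c4: CDB Add2=12; issue MUL r3<-Mul1  regs: r0:6,r1:6,r2:Add1,r3:Mul1
  c5: issue SUB r3<-Add2  regs: r0:6,r1:6,r2:Add1,r3:Add2
  c6: CDB Add1=24; issue SUB r2<-Add1  regs: r0:6,r1:6,r2:Add1,r3:Add2
  c7: -  regs: r0:6,r1:6,r2:Add1,r3:Add2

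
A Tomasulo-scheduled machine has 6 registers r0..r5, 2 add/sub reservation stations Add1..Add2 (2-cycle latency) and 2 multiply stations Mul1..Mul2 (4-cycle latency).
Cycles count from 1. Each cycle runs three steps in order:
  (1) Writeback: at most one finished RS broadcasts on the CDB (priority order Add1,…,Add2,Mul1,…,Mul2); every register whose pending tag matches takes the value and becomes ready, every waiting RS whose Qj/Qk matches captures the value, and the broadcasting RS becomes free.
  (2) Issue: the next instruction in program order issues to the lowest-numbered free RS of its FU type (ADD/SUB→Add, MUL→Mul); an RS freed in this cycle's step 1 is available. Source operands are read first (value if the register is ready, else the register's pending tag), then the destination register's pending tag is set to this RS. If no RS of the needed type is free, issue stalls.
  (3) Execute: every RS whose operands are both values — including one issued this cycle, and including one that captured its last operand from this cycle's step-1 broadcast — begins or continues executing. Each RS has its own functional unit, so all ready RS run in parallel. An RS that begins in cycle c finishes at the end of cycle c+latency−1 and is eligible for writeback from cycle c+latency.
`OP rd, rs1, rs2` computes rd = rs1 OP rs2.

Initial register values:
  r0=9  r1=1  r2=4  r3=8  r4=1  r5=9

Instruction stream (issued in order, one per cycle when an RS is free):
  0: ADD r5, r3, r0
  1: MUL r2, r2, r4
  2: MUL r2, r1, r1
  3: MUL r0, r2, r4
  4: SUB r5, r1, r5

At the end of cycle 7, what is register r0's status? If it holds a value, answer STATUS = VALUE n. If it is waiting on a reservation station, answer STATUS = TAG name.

STATUS = TAG Mul1

cycle 1: issue ADD r5<-Add1 // r0:9,r1:1,r2:4,r3:8,r4:1,r5:Add1
cycle 2: issue MUL r2<-Mul1 // r0:9,r1:1,r2:Mul1,r3:8,r4:1,r5:Add1
cycle 3: CDB Add1=17; issue MUL r2<-Mul2 // r0:9,r1:1,r2:Mul2,r3:8,r4:1,r5:17
cycle 4: stall // r0:9,r1:1,r2:Mul2,r3:8,r4:1,r5:17
cycle 5: stall // r0:9,r1:1,r2:Mul2,r3:8,r4:1,r5:17
cycle 6: CDB Mul1=4; issue MUL r0<-Mul1 // r0:Mul1,r1:1,r2:Mul2,r3:8,r4:1,r5:17
cycle 7: CDB Mul2=1; issue SUB r5<-Add1 // r0:Mul1,r1:1,r2:1,r3:8,r4:1,r5:Add1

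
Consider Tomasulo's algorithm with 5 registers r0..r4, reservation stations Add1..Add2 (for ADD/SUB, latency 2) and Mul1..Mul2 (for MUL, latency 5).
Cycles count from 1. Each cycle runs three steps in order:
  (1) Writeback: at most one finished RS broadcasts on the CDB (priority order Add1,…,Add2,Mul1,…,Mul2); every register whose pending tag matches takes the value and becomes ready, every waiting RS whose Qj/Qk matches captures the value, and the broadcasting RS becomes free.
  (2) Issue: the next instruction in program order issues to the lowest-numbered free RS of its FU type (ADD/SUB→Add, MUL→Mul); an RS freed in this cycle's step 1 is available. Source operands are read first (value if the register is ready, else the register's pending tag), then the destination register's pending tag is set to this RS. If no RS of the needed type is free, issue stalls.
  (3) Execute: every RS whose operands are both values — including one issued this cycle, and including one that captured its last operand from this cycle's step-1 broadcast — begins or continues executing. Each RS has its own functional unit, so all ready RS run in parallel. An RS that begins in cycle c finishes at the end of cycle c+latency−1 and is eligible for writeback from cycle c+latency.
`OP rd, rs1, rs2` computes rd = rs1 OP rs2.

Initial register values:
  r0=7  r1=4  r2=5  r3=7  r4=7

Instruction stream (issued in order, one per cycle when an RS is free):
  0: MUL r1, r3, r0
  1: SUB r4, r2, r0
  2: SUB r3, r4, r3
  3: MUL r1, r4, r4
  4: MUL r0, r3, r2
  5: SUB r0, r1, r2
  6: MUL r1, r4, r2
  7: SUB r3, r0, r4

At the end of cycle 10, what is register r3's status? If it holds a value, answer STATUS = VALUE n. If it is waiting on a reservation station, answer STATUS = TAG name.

cycle 1: issue MUL r1<-Mul1 // r0:7,r1:Mul1,r2:5,r3:7,r4:7
cycle 2: issue SUB r4<-Add1 // r0:7,r1:Mul1,r2:5,r3:7,r4:Add1
cycle 3: issue SUB r3<-Add2 // r0:7,r1:Mul1,r2:5,r3:Add2,r4:Add1
cycle 4: CDB Add1=-2; issue MUL r1<-Mul2 // r0:7,r1:Mul2,r2:5,r3:Add2,r4:-2
cycle 5: stall // r0:7,r1:Mul2,r2:5,r3:Add2,r4:-2
cycle 6: CDB Add2=-9; stall // r0:7,r1:Mul2,r2:5,r3:-9,r4:-2
cycle 7: CDB Mul1=49; issue MUL r0<-Mul1 // r0:Mul1,r1:Mul2,r2:5,r3:-9,r4:-2
cycle 8: issue SUB r0<-Add1 // r0:Add1,r1:Mul2,r2:5,r3:-9,r4:-2
cycle 9: CDB Mul2=4; issue MUL r1<-Mul2 // r0:Add1,r1:Mul2,r2:5,r3:-9,r4:-2
cycle 10: issue SUB r3<-Add2 // r0:Add1,r1:Mul2,r2:5,r3:Add2,r4:-2

STATUS = TAG Add2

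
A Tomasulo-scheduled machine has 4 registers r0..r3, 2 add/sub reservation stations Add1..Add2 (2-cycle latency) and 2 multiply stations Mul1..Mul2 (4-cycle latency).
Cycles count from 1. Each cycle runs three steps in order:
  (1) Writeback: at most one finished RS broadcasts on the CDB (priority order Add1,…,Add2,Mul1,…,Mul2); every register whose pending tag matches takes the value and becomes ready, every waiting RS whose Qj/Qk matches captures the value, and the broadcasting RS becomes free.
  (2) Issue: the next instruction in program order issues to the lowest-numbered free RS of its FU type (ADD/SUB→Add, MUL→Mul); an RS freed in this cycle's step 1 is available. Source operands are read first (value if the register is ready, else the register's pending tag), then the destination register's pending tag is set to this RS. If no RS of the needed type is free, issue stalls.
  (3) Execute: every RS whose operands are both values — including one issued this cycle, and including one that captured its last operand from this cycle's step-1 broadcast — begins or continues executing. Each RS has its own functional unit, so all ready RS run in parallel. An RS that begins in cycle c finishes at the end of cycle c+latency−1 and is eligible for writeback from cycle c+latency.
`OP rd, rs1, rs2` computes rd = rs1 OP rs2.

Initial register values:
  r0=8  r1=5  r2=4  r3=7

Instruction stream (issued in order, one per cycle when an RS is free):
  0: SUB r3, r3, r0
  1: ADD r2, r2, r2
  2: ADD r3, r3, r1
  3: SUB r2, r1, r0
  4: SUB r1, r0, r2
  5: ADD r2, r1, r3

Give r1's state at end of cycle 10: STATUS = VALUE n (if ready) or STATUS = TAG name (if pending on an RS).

cycle 1: issue SUB r3<-Add1 // r0:8,r1:5,r2:4,r3:Add1
cycle 2: issue ADD r2<-Add2 // r0:8,r1:5,r2:Add2,r3:Add1
cycle 3: CDB Add1=-1; issue ADD r3<-Add1 // r0:8,r1:5,r2:Add2,r3:Add1
cycle 4: CDB Add2=8; issue SUB r2<-Add2 // r0:8,r1:5,r2:Add2,r3:Add1
cycle 5: CDB Add1=4; issue SUB r1<-Add1 // r0:8,r1:Add1,r2:Add2,r3:4
cycle 6: CDB Add2=-3; issue ADD r2<-Add2 // r0:8,r1:Add1,r2:Add2,r3:4
cycle 7: - // r0:8,r1:Add1,r2:Add2,r3:4
cycle 8: CDB Add1=11 // r0:8,r1:11,r2:Add2,r3:4
cycle 9: - // r0:8,r1:11,r2:Add2,r3:4
cycle 10: CDB Add2=15 // r0:8,r1:11,r2:15,r3:4

STATUS = VALUE 11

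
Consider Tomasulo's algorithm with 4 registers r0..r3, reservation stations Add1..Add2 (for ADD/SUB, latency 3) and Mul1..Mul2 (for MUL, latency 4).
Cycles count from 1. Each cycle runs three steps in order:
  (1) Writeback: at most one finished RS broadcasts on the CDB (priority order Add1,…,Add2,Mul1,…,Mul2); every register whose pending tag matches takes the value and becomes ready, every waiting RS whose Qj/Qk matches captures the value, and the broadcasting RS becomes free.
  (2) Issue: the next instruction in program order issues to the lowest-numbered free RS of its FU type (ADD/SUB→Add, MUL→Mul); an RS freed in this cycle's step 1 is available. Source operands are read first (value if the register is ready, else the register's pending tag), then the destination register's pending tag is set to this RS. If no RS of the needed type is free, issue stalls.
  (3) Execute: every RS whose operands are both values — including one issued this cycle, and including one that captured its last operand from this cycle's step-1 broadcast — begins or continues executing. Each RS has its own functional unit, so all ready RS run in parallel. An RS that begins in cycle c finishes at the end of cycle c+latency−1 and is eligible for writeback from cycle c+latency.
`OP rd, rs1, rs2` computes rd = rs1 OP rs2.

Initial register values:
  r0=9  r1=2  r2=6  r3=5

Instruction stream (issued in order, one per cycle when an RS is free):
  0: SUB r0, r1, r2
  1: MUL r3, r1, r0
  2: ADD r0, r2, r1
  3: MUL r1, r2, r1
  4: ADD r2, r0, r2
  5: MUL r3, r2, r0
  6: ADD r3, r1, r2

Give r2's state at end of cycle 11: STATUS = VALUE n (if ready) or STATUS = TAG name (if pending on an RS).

STATUS = VALUE 14

c1: issue SUB r0<-Add1 | r0:Add1,r1:2,r2:6,r3:5
c2: issue MUL r3<-Mul1 | r0:Add1,r1:2,r2:6,r3:Mul1
c3: issue ADD r0<-Add2 | r0:Add2,r1:2,r2:6,r3:Mul1
c4: CDB Add1=-4; issue MUL r1<-Mul2 | r0:Add2,r1:Mul2,r2:6,r3:Mul1
c5: issue ADD r2<-Add1 | r0:Add2,r1:Mul2,r2:Add1,r3:Mul1
c6: CDB Add2=8; stall | r0:8,r1:Mul2,r2:Add1,r3:Mul1
c7: stall | r0:8,r1:Mul2,r2:Add1,r3:Mul1
c8: CDB Mul1=-8; issue MUL r3<-Mul1 | r0:8,r1:Mul2,r2:Add1,r3:Mul1
c9: CDB Add1=14; issue ADD r3<-Add1 | r0:8,r1:Mul2,r2:14,r3:Add1
c10: CDB Mul2=12 | r0:8,r1:12,r2:14,r3:Add1
c11: - | r0:8,r1:12,r2:14,r3:Add1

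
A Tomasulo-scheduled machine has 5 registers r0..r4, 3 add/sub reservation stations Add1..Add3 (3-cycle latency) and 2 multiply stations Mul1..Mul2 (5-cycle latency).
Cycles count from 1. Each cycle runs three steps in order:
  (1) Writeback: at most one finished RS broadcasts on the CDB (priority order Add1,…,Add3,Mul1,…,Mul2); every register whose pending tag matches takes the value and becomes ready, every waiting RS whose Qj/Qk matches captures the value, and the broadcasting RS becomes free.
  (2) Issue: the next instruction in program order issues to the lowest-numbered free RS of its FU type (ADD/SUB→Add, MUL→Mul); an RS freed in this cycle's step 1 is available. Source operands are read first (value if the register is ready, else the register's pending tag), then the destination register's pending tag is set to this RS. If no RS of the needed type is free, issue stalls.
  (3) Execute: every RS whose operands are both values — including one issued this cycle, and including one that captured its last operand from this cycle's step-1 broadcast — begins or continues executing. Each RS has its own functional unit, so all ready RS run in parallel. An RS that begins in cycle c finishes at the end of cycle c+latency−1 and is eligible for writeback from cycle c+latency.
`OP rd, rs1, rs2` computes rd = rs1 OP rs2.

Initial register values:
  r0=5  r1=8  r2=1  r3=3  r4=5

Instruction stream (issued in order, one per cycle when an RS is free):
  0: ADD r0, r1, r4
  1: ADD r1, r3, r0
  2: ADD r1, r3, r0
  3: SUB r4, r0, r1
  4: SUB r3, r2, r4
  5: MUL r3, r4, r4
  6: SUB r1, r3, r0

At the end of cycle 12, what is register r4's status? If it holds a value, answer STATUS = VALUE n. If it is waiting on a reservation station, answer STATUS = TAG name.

  c1: issue ADD r0<-Add1  regs: r0:Add1,r1:8,r2:1,r3:3,r4:5
  c2: issue ADD r1<-Add2  regs: r0:Add1,r1:Add2,r2:1,r3:3,r4:5
  c3: issue ADD r1<-Add3  regs: r0:Add1,r1:Add3,r2:1,r3:3,r4:5
  c4: CDB Add1=13; issue SUB r4<-Add1  regs: r0:13,r1:Add3,r2:1,r3:3,r4:Add1
  c5: stall  regs: r0:13,r1:Add3,r2:1,r3:3,r4:Add1
  c6: stall  regs: r0:13,r1:Add3,r2:1,r3:3,r4:Add1
  c7: CDB Add2=16; issue SUB r3<-Add2  regs: r0:13,r1:Add3,r2:1,r3:Add2,r4:Add1
  c8: CDB Add3=16; issue MUL r3<-Mul1  regs: r0:13,r1:16,r2:1,r3:Mul1,r4:Add1
  c9: issue SUB r1<-Add3  regs: r0:13,r1:Add3,r2:1,r3:Mul1,r4:Add1
  c10: -  regs: r0:13,r1:Add3,r2:1,r3:Mul1,r4:Add1
  c11: CDB Add1=-3  regs: r0:13,r1:Add3,r2:1,r3:Mul1,r4:-3
  c12: -  regs: r0:13,r1:Add3,r2:1,r3:Mul1,r4:-3

STATUS = VALUE -3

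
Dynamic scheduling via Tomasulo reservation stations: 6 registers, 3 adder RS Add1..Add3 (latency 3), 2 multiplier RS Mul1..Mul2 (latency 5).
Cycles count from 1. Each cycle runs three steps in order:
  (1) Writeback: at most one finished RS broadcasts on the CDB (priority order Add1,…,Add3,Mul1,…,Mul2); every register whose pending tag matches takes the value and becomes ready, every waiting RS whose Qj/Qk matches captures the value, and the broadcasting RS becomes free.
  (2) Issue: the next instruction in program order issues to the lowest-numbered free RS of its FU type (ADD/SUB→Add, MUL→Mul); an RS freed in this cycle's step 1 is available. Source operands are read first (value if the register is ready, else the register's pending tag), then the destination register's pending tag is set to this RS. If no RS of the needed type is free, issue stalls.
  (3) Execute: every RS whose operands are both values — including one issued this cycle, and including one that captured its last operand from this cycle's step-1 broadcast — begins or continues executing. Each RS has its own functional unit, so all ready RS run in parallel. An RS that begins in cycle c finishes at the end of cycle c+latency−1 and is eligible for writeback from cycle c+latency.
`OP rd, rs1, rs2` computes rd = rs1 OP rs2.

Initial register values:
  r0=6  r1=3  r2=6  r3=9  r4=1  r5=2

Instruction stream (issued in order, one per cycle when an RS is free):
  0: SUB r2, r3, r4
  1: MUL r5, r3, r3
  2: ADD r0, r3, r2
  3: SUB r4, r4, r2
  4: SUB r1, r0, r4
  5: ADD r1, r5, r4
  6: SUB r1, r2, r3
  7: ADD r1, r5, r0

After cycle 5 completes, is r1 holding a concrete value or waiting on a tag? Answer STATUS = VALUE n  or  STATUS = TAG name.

STATUS = TAG Add3

  c1: issue SUB r2<-Add1  regs: r0:6,r1:3,r2:Add1,r3:9,r4:1,r5:2
  c2: issue MUL r5<-Mul1  regs: r0:6,r1:3,r2:Add1,r3:9,r4:1,r5:Mul1
  c3: issue ADD r0<-Add2  regs: r0:Add2,r1:3,r2:Add1,r3:9,r4:1,r5:Mul1
  c4: CDB Add1=8; issue SUB r4<-Add1  regs: r0:Add2,r1:3,r2:8,r3:9,r4:Add1,r5:Mul1
  c5: issue SUB r1<-Add3  regs: r0:Add2,r1:Add3,r2:8,r3:9,r4:Add1,r5:Mul1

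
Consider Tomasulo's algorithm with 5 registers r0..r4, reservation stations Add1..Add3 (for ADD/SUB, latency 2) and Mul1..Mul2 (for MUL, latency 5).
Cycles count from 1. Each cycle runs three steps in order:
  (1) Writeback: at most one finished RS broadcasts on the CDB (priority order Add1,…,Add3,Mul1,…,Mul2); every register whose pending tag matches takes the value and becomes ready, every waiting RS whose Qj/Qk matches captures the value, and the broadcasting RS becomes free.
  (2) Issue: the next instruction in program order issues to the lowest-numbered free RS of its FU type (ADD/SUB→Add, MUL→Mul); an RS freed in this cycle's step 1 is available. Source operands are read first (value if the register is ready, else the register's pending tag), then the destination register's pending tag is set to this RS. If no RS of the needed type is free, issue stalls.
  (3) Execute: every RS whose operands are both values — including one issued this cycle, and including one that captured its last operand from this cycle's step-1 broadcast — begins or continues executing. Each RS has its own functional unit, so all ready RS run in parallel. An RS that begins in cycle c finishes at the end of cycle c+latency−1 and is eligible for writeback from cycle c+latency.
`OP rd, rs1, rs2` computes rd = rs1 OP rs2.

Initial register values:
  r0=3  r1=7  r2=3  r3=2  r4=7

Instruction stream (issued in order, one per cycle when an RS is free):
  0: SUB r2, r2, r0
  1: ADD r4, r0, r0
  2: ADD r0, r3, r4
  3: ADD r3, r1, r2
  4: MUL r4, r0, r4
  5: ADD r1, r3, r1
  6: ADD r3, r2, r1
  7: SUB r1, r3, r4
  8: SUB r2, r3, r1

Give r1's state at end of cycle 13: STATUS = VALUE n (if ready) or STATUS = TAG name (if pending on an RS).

STATUS = TAG Add3

c1: issue SUB r2<-Add1 | r0:3,r1:7,r2:Add1,r3:2,r4:7
c2: issue ADD r4<-Add2 | r0:3,r1:7,r2:Add1,r3:2,r4:Add2
c3: CDB Add1=0; issue ADD r0<-Add1 | r0:Add1,r1:7,r2:0,r3:2,r4:Add2
c4: CDB Add2=6; issue ADD r3<-Add2 | r0:Add1,r1:7,r2:0,r3:Add2,r4:6
c5: issue MUL r4<-Mul1 | r0:Add1,r1:7,r2:0,r3:Add2,r4:Mul1
c6: CDB Add1=8; issue ADD r1<-Add1 | r0:8,r1:Add1,r2:0,r3:Add2,r4:Mul1
c7: CDB Add2=7; issue ADD r3<-Add2 | r0:8,r1:Add1,r2:0,r3:Add2,r4:Mul1
c8: issue SUB r1<-Add3 | r0:8,r1:Add3,r2:0,r3:Add2,r4:Mul1
c9: CDB Add1=14; issue SUB r2<-Add1 | r0:8,r1:Add3,r2:Add1,r3:Add2,r4:Mul1
c10: - | r0:8,r1:Add3,r2:Add1,r3:Add2,r4:Mul1
c11: CDB Add2=14 | r0:8,r1:Add3,r2:Add1,r3:14,r4:Mul1
c12: CDB Mul1=48 | r0:8,r1:Add3,r2:Add1,r3:14,r4:48
c13: - | r0:8,r1:Add3,r2:Add1,r3:14,r4:48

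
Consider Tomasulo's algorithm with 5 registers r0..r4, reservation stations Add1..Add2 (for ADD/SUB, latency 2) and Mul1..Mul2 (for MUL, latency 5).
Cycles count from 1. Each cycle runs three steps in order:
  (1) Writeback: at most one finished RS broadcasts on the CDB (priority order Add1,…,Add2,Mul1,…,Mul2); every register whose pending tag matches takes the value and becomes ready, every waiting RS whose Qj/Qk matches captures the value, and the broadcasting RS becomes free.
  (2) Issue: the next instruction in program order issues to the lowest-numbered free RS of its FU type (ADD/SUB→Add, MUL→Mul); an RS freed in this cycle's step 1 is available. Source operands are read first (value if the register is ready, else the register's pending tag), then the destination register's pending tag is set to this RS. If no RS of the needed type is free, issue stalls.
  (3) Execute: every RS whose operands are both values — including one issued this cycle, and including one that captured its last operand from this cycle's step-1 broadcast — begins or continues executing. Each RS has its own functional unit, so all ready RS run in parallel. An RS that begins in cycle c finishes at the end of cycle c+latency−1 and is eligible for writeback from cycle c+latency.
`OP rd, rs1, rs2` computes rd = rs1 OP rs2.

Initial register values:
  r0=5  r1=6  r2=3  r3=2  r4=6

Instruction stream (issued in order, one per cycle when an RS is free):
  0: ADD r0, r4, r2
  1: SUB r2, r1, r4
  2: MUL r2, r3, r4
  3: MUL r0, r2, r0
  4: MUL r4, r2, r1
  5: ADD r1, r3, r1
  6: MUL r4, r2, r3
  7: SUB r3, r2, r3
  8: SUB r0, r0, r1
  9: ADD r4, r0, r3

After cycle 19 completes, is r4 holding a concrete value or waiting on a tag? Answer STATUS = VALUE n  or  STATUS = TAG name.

STATUS = VALUE 110

c1: issue ADD r0<-Add1 | r0:Add1,r1:6,r2:3,r3:2,r4:6
c2: issue SUB r2<-Add2 | r0:Add1,r1:6,r2:Add2,r3:2,r4:6
c3: CDB Add1=9; issue MUL r2<-Mul1 | r0:9,r1:6,r2:Mul1,r3:2,r4:6
c4: CDB Add2=0; issue MUL r0<-Mul2 | r0:Mul2,r1:6,r2:Mul1,r3:2,r4:6
c5: stall | r0:Mul2,r1:6,r2:Mul1,r3:2,r4:6
c6: stall | r0:Mul2,r1:6,r2:Mul1,r3:2,r4:6
c7: stall | r0:Mul2,r1:6,r2:Mul1,r3:2,r4:6
c8: CDB Mul1=12; issue MUL r4<-Mul1 | r0:Mul2,r1:6,r2:12,r3:2,r4:Mul1
c9: issue ADD r1<-Add1 | r0:Mul2,r1:Add1,r2:12,r3:2,r4:Mul1
c10: stall | r0:Mul2,r1:Add1,r2:12,r3:2,r4:Mul1
c11: CDB Add1=8; stall | r0:Mul2,r1:8,r2:12,r3:2,r4:Mul1
c12: stall | r0:Mul2,r1:8,r2:12,r3:2,r4:Mul1
c13: CDB Mul1=72; issue MUL r4<-Mul1 | r0:Mul2,r1:8,r2:12,r3:2,r4:Mul1
c14: CDB Mul2=108; issue SUB r3<-Add1 | r0:108,r1:8,r2:12,r3:Add1,r4:Mul1
c15: issue SUB r0<-Add2 | r0:Add2,r1:8,r2:12,r3:Add1,r4:Mul1
c16: CDB Add1=10; issue ADD r4<-Add1 | r0:Add2,r1:8,r2:12,r3:10,r4:Add1
c17: CDB Add2=100 | r0:100,r1:8,r2:12,r3:10,r4:Add1
c18: CDB Mul1=24 | r0:100,r1:8,r2:12,r3:10,r4:Add1
c19: CDB Add1=110 | r0:100,r1:8,r2:12,r3:10,r4:110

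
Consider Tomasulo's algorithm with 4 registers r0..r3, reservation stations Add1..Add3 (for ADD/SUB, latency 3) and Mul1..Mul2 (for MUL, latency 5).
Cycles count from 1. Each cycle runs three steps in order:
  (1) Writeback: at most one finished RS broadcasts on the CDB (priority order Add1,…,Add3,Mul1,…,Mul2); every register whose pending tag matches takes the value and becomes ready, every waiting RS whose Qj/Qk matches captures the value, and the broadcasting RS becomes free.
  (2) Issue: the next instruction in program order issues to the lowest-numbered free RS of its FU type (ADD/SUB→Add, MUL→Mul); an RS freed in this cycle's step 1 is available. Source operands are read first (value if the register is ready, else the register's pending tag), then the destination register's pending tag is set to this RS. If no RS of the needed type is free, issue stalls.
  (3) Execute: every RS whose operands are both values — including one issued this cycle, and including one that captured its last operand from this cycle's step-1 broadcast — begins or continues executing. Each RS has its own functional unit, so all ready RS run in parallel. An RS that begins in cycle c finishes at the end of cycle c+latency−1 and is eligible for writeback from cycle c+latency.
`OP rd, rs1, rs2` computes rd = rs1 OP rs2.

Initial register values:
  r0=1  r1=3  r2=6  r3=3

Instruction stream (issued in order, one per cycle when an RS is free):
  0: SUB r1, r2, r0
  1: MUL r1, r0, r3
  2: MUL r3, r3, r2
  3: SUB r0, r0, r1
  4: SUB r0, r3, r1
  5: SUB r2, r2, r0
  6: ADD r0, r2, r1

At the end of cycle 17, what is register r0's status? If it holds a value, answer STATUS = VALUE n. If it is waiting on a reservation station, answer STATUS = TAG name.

STATUS = VALUE -6

c1: issue SUB r1<-Add1 | r0:1,r1:Add1,r2:6,r3:3
c2: issue MUL r1<-Mul1 | r0:1,r1:Mul1,r2:6,r3:3
c3: issue MUL r3<-Mul2 | r0:1,r1:Mul1,r2:6,r3:Mul2
c4: CDB Add1=5; issue SUB r0<-Add1 | r0:Add1,r1:Mul1,r2:6,r3:Mul2
c5: issue SUB r0<-Add2 | r0:Add2,r1:Mul1,r2:6,r3:Mul2
c6: issue SUB r2<-Add3 | r0:Add2,r1:Mul1,r2:Add3,r3:Mul2
c7: CDB Mul1=3; stall | r0:Add2,r1:3,r2:Add3,r3:Mul2
c8: CDB Mul2=18; stall | r0:Add2,r1:3,r2:Add3,r3:18
c9: stall | r0:Add2,r1:3,r2:Add3,r3:18
c10: CDB Add1=-2; issue ADD r0<-Add1 | r0:Add1,r1:3,r2:Add3,r3:18
c11: CDB Add2=15 | r0:Add1,r1:3,r2:Add3,r3:18
c12: - | r0:Add1,r1:3,r2:Add3,r3:18
c13: - | r0:Add1,r1:3,r2:Add3,r3:18
c14: CDB Add3=-9 | r0:Add1,r1:3,r2:-9,r3:18
c15: - | r0:Add1,r1:3,r2:-9,r3:18
c16: - | r0:Add1,r1:3,r2:-9,r3:18
c17: CDB Add1=-6 | r0:-6,r1:3,r2:-9,r3:18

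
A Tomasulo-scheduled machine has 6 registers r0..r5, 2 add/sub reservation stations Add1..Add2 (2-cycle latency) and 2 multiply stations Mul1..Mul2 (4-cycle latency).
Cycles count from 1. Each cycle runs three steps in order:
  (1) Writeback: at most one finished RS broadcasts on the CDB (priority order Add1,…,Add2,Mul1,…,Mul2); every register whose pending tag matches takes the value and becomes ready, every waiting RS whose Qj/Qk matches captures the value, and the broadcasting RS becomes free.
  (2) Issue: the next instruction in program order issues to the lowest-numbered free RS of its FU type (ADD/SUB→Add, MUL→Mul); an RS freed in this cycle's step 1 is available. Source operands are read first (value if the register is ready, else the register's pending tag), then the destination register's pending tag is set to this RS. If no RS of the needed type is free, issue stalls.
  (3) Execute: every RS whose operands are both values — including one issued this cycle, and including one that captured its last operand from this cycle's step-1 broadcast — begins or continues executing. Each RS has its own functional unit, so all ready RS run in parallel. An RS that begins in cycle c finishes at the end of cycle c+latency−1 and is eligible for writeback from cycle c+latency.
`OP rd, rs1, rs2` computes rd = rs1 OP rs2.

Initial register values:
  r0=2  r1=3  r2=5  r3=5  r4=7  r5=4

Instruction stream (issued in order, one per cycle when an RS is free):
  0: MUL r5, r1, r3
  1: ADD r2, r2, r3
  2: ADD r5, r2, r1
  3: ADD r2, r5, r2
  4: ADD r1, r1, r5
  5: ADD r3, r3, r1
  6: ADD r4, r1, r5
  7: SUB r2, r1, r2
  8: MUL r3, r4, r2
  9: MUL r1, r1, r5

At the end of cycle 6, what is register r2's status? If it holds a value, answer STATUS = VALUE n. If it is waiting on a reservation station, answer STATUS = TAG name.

c1: issue MUL r5<-Mul1 | r0:2,r1:3,r2:5,r3:5,r4:7,r5:Mul1
c2: issue ADD r2<-Add1 | r0:2,r1:3,r2:Add1,r3:5,r4:7,r5:Mul1
c3: issue ADD r5<-Add2 | r0:2,r1:3,r2:Add1,r3:5,r4:7,r5:Add2
c4: CDB Add1=10; issue ADD r2<-Add1 | r0:2,r1:3,r2:Add1,r3:5,r4:7,r5:Add2
c5: CDB Mul1=15; stall | r0:2,r1:3,r2:Add1,r3:5,r4:7,r5:Add2
c6: CDB Add2=13; issue ADD r1<-Add2 | r0:2,r1:Add2,r2:Add1,r3:5,r4:7,r5:13

STATUS = TAG Add1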